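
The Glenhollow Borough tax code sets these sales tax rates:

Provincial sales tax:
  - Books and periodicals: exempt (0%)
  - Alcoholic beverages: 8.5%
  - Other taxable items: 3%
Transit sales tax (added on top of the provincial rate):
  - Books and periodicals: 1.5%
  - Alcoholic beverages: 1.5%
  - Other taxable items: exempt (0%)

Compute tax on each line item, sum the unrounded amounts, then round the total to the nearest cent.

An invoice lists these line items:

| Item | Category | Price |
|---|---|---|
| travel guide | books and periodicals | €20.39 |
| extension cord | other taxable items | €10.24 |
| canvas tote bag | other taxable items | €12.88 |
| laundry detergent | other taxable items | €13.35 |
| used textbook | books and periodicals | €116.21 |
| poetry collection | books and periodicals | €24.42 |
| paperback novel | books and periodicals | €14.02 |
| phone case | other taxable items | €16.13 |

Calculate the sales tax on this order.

Travel guide €20.39: books and periodicals → 0% + 1.5% transit = 1.5% → €0.30585
Extension cord €10.24: other taxable items → 3% + 0% transit = 3% → €0.3072
Canvas tote bag €12.88: other taxable items → 3% + 0% transit = 3% → €0.3864
Laundry detergent €13.35: other taxable items → 3% + 0% transit = 3% → €0.4005
Used textbook €116.21: books and periodicals → 0% + 1.5% transit = 1.5% → €1.74315
Poetry collection €24.42: books and periodicals → 0% + 1.5% transit = 1.5% → €0.3663
Paperback novel €14.02: books and periodicals → 0% + 1.5% transit = 1.5% → €0.2103
Phone case €16.13: other taxable items → 3% + 0% transit = 3% → €0.4839
Unrounded tax sum = €4.2036 → €4.20

€4.20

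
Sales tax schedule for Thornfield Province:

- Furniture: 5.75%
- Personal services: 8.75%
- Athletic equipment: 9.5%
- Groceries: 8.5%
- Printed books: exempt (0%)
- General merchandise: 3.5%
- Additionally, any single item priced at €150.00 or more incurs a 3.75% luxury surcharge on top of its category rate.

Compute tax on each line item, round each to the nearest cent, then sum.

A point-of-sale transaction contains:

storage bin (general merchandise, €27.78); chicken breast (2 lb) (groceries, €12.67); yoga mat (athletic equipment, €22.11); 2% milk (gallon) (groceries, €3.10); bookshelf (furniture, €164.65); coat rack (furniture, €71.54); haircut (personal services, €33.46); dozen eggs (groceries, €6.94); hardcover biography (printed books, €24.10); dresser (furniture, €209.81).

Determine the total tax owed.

Storage bin €27.78: general merchandise → 3.5% → €0.97
Chicken breast (2 lb) €12.67: groceries → 8.5% → €1.08
Yoga mat €22.11: athletic equipment → 9.5% → €2.10
2% milk (gallon) €3.10: groceries → 8.5% → €0.26
Bookshelf €164.65: furniture → 5.75% + 3.75% surcharge = 9.5% → €15.64
Coat rack €71.54: furniture → 5.75% → €4.11
Haircut €33.46: personal services → 8.75% → €2.93
Dozen eggs €6.94: groceries → 8.5% → €0.59
Hardcover biography €24.10: printed books → 0% → €0.00
Dresser €209.81: furniture → 5.75% + 3.75% surcharge = 9.5% → €19.93
Total tax = €0.97 + €1.08 + €2.10 + €0.26 + €15.64 + €4.11 + €2.93 + €0.59 + €19.93 = €47.61

€47.61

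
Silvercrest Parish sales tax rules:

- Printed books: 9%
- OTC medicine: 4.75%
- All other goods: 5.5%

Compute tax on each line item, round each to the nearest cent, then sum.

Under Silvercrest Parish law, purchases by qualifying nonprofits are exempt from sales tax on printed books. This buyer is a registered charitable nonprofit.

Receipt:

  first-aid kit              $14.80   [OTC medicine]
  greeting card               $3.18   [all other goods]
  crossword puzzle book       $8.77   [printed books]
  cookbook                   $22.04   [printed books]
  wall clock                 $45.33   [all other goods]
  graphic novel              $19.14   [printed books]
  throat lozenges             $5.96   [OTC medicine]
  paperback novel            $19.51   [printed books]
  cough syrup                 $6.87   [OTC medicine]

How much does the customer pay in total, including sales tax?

First-aid kit $14.80: OTC medicine → 4.75% → $0.70
Greeting card $3.18: all other goods → 5.5% → $0.17
Crossword puzzle book $8.77: printed books, buyer-exempt → 0% → $0.00
Cookbook $22.04: printed books, buyer-exempt → 0% → $0.00
Wall clock $45.33: all other goods → 5.5% → $2.49
Graphic novel $19.14: printed books, buyer-exempt → 0% → $0.00
Throat lozenges $5.96: OTC medicine → 4.75% → $0.28
Paperback novel $19.51: printed books, buyer-exempt → 0% → $0.00
Cough syrup $6.87: OTC medicine → 4.75% → $0.33
Subtotal = $145.60; tax = $3.97; total due = $149.57

$149.57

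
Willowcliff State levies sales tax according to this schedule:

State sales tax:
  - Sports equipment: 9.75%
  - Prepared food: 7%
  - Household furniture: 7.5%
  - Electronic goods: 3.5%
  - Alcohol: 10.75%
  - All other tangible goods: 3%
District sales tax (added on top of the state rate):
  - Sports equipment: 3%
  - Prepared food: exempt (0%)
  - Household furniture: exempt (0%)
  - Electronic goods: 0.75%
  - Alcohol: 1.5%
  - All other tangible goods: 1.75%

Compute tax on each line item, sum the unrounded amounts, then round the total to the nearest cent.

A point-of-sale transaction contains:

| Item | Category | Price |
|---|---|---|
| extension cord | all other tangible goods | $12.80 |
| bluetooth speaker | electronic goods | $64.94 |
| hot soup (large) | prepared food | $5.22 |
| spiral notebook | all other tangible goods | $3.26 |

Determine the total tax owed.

Extension cord $12.80: all other tangible goods → 3% + 1.75% district = 4.75% → $0.608
Bluetooth speaker $64.94: electronic goods → 3.5% + 0.75% district = 4.25% → $2.75995
Hot soup (large) $5.22: prepared food → 7% + 0% district = 7% → $0.3654
Spiral notebook $3.26: all other tangible goods → 3% + 1.75% district = 4.75% → $0.15485
Unrounded tax sum = $3.8882 → $3.89

$3.89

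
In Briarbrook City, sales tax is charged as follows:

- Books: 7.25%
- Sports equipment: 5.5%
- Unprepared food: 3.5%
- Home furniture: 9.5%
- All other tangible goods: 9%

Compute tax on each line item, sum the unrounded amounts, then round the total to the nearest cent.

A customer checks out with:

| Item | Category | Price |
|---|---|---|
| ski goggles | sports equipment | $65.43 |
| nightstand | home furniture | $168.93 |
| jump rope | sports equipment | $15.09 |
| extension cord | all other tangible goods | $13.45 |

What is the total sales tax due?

$21.69

Ski goggles $65.43: sports equipment → 5.5% → $3.59865
Nightstand $168.93: home furniture → 9.5% → $16.04835
Jump rope $15.09: sports equipment → 5.5% → $0.82995
Extension cord $13.45: all other tangible goods → 9% → $1.2105
Unrounded tax sum = $21.68745 → $21.69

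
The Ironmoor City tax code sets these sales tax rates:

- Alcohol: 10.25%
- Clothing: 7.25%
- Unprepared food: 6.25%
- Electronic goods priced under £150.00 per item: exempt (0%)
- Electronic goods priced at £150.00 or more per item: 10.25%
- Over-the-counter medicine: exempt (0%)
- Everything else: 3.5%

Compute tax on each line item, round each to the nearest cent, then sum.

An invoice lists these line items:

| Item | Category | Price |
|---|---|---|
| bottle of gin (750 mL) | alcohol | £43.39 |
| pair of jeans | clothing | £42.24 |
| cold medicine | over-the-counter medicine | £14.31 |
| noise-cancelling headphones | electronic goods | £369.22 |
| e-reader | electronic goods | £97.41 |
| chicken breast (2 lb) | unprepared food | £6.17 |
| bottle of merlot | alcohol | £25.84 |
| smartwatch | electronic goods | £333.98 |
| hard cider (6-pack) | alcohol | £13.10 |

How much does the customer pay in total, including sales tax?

Bottle of gin (750 mL) £43.39: alcohol → 10.25% → £4.45
Pair of jeans £42.24: clothing → 7.25% → £3.06
Cold medicine £14.31: over-the-counter medicine → 0% → £0.00
Noise-cancelling headphones £369.22: electronic goods, £150.00 or more → 10.25% → £37.85
E-reader £97.41: electronic goods, under £150.00 → 0% → £0.00
Chicken breast (2 lb) £6.17: unprepared food → 6.25% → £0.39
Bottle of merlot £25.84: alcohol → 10.25% → £2.65
Smartwatch £333.98: electronic goods, £150.00 or more → 10.25% → £34.23
Hard cider (6-pack) £13.10: alcohol → 10.25% → £1.34
Subtotal = £945.66; tax = £83.97; total due = £1029.63

£1029.63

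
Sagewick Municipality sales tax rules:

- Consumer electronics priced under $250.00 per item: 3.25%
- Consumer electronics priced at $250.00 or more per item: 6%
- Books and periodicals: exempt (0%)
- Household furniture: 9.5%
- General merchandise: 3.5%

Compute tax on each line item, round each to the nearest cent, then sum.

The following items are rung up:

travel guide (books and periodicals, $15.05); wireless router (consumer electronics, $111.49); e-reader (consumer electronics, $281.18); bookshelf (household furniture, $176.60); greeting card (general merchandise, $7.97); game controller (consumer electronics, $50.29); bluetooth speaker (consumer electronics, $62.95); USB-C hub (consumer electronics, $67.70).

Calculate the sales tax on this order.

Travel guide $15.05: books and periodicals → 0% → $0.00
Wireless router $111.49: consumer electronics, under $250.00 → 3.25% → $3.62
E-reader $281.18: consumer electronics, $250.00 or more → 6% → $16.87
Bookshelf $176.60: household furniture → 9.5% → $16.78
Greeting card $7.97: general merchandise → 3.5% → $0.28
Game controller $50.29: consumer electronics, under $250.00 → 3.25% → $1.63
Bluetooth speaker $62.95: consumer electronics, under $250.00 → 3.25% → $2.05
USB-C hub $67.70: consumer electronics, under $250.00 → 3.25% → $2.20
Total tax = $3.62 + $16.87 + $16.78 + $0.28 + $1.63 + $2.05 + $2.20 = $43.43

$43.43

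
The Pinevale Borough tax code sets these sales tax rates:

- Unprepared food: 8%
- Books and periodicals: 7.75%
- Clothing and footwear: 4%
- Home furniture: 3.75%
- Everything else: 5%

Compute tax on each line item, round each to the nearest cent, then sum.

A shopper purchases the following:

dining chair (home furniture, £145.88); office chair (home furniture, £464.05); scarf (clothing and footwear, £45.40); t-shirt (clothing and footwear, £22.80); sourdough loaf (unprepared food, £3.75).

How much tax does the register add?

£25.90

Dining chair £145.88: home furniture → 3.75% → £5.47
Office chair £464.05: home furniture → 3.75% → £17.40
Scarf £45.40: clothing and footwear → 4% → £1.82
T-shirt £22.80: clothing and footwear → 4% → £0.91
Sourdough loaf £3.75: unprepared food → 8% → £0.30
Total tax = £5.47 + £17.40 + £1.82 + £0.91 + £0.30 = £25.90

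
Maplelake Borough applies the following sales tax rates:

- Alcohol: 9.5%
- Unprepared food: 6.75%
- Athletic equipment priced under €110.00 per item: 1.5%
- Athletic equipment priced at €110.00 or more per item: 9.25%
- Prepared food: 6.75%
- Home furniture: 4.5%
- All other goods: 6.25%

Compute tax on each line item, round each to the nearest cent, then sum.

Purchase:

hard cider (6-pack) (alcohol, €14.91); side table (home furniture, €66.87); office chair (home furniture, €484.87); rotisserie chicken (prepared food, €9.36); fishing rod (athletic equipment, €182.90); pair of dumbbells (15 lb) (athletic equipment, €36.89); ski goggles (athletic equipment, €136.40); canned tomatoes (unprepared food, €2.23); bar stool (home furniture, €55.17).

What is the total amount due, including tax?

€1049.20

Hard cider (6-pack) €14.91: alcohol → 9.5% → €1.42
Side table €66.87: home furniture → 4.5% → €3.01
Office chair €484.87: home furniture → 4.5% → €21.82
Rotisserie chicken €9.36: prepared food → 6.75% → €0.63
Fishing rod €182.90: athletic equipment, €110.00 or more → 9.25% → €16.92
Pair of dumbbells (15 lb) €36.89: athletic equipment, under €110.00 → 1.5% → €0.55
Ski goggles €136.40: athletic equipment, €110.00 or more → 9.25% → €12.62
Canned tomatoes €2.23: unprepared food → 6.75% → €0.15
Bar stool €55.17: home furniture → 4.5% → €2.48
Subtotal = €989.60; tax = €59.60; total due = €1049.20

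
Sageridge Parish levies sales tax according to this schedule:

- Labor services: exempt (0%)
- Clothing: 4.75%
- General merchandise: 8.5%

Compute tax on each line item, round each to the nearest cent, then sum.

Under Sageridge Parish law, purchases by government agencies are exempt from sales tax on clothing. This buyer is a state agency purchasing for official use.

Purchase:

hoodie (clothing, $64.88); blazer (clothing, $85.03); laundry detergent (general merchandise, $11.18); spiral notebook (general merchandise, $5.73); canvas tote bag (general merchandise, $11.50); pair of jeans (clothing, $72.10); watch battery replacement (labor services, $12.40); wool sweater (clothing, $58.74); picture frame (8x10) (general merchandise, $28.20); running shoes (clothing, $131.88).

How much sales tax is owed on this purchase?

$4.82

Hoodie $64.88: clothing, buyer-exempt → 0% → $0.00
Blazer $85.03: clothing, buyer-exempt → 0% → $0.00
Laundry detergent $11.18: general merchandise → 8.5% → $0.95
Spiral notebook $5.73: general merchandise → 8.5% → $0.49
Canvas tote bag $11.50: general merchandise → 8.5% → $0.98
Pair of jeans $72.10: clothing, buyer-exempt → 0% → $0.00
Watch battery replacement $12.40: labor services → 0% → $0.00
Wool sweater $58.74: clothing, buyer-exempt → 0% → $0.00
Picture frame (8x10) $28.20: general merchandise → 8.5% → $2.40
Running shoes $131.88: clothing, buyer-exempt → 0% → $0.00
Total tax = $0.95 + $0.49 + $0.98 + $2.40 = $4.82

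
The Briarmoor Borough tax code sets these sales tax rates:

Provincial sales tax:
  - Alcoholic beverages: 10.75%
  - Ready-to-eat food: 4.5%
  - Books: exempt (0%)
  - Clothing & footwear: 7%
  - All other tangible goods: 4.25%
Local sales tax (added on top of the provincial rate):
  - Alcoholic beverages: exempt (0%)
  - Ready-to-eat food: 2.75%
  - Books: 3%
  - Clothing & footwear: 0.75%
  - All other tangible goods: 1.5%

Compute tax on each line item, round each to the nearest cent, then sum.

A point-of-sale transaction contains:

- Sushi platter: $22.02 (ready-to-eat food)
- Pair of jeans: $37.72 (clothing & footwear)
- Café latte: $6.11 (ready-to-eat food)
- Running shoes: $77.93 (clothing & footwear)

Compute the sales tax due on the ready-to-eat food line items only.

$2.04

Sushi platter $22.02: ready-to-eat food → 4.5% + 2.75% local = 7.25% → $1.60
Café latte $6.11: ready-to-eat food → 4.5% + 2.75% local = 7.25% → $0.44
Tax on ready-to-eat food = $1.60 + $0.44 = $2.04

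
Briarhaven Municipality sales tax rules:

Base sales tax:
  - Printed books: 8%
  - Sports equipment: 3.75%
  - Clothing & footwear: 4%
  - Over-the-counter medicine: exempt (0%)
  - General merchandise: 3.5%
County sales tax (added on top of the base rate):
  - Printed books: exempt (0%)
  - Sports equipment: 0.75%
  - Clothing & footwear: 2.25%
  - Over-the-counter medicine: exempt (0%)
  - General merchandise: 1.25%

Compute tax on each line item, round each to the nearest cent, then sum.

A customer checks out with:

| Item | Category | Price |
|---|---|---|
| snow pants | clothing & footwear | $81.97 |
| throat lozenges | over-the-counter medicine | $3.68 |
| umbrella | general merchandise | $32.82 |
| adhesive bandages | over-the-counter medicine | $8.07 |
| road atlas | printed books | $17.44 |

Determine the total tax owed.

$8.08

Snow pants $81.97: clothing & footwear → 4% + 2.25% county = 6.25% → $5.12
Throat lozenges $3.68: over-the-counter medicine → 0% + 0% county = 0% → $0.00
Umbrella $32.82: general merchandise → 3.5% + 1.25% county = 4.75% → $1.56
Adhesive bandages $8.07: over-the-counter medicine → 0% + 0% county = 0% → $0.00
Road atlas $17.44: printed books → 8% + 0% county = 8% → $1.40
Total tax = $5.12 + $1.56 + $1.40 = $8.08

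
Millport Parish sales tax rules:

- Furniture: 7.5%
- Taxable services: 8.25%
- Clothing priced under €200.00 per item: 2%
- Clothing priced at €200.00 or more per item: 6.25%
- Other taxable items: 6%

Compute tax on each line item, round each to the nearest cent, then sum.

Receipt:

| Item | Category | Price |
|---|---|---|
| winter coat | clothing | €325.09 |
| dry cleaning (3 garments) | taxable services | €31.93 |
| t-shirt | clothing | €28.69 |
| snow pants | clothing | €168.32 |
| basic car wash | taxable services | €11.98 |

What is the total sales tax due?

Winter coat €325.09: clothing, €200.00 or more → 6.25% → €20.32
Dry cleaning (3 garments) €31.93: taxable services → 8.25% → €2.63
T-shirt €28.69: clothing, under €200.00 → 2% → €0.57
Snow pants €168.32: clothing, under €200.00 → 2% → €3.37
Basic car wash €11.98: taxable services → 8.25% → €0.99
Total tax = €20.32 + €2.63 + €0.57 + €3.37 + €0.99 = €27.88

€27.88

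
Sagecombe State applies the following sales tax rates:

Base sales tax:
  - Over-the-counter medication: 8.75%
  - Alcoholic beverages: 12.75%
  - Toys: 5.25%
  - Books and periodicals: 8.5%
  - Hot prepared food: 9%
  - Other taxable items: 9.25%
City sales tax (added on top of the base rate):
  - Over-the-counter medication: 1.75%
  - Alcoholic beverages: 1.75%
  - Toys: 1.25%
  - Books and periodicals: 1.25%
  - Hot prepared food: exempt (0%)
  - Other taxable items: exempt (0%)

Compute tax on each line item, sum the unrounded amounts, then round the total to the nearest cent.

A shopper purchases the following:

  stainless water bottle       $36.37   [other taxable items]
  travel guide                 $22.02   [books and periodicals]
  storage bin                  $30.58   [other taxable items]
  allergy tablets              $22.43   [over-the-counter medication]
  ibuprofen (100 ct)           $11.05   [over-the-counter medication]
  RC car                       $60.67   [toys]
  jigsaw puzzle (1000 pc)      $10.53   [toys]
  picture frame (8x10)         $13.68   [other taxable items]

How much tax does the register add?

$17.75

Stainless water bottle $36.37: other taxable items → 9.25% + 0% city = 9.25% → $3.364225
Travel guide $22.02: books and periodicals → 8.5% + 1.25% city = 9.75% → $2.14695
Storage bin $30.58: other taxable items → 9.25% + 0% city = 9.25% → $2.82865
Allergy tablets $22.43: over-the-counter medication → 8.75% + 1.75% city = 10.5% → $2.35515
Ibuprofen (100 ct) $11.05: over-the-counter medication → 8.75% + 1.75% city = 10.5% → $1.16025
RC car $60.67: toys → 5.25% + 1.25% city = 6.5% → $3.94355
Jigsaw puzzle (1000 pc) $10.53: toys → 5.25% + 1.25% city = 6.5% → $0.68445
Picture frame (8x10) $13.68: other taxable items → 9.25% + 0% city = 9.25% → $1.2654
Unrounded tax sum = $17.748625 → $17.75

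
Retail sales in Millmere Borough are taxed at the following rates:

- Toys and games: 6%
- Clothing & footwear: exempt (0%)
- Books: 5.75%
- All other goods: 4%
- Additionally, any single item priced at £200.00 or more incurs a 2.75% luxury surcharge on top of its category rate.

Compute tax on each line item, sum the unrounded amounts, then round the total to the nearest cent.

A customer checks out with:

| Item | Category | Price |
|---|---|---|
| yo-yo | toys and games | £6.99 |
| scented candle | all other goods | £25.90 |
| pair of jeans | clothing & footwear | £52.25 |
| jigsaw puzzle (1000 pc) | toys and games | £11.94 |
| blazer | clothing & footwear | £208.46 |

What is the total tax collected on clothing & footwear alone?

Pair of jeans £52.25: clothing & footwear → 0% → £0.00
Blazer £208.46: clothing & footwear → 0% + 2.75% surcharge = 2.75% → £5.73265
Tax on clothing & footwear: unrounded sum = £5.73265 → £5.73

£5.73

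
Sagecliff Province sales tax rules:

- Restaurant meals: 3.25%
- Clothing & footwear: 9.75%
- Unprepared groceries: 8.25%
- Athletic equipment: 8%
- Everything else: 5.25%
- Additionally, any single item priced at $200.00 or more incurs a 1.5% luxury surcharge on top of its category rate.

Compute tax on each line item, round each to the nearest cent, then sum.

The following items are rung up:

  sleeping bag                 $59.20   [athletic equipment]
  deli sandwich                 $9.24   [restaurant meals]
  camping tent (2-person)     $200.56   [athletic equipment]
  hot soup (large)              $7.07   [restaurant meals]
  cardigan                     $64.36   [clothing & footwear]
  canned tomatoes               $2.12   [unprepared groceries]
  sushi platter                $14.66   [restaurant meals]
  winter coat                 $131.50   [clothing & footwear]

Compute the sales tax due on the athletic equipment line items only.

$23.79

Sleeping bag $59.20: athletic equipment → 8% → $4.74
Camping tent (2-person) $200.56: athletic equipment → 8% + 1.5% surcharge = 9.5% → $19.05
Tax on athletic equipment = $4.74 + $19.05 = $23.79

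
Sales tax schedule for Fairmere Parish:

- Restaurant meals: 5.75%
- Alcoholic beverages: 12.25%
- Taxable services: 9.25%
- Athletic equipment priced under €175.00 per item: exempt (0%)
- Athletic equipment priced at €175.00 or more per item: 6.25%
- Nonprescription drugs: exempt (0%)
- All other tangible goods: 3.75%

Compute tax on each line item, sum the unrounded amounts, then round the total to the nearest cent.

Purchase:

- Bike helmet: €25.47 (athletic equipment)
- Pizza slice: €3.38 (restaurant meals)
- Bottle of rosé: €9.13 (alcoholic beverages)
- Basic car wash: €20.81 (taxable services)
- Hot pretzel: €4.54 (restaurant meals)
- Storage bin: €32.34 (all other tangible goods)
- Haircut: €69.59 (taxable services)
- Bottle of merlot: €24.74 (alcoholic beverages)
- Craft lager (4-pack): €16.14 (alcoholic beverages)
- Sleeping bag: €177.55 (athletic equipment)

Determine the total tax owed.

€27.25

Bike helmet €25.47: athletic equipment, under €175.00 → 0% → €0.00
Pizza slice €3.38: restaurant meals → 5.75% → €0.19435
Bottle of rosé €9.13: alcoholic beverages → 12.25% → €1.118425
Basic car wash €20.81: taxable services → 9.25% → €1.924925
Hot pretzel €4.54: restaurant meals → 5.75% → €0.26105
Storage bin €32.34: all other tangible goods → 3.75% → €1.21275
Haircut €69.59: taxable services → 9.25% → €6.437075
Bottle of merlot €24.74: alcoholic beverages → 12.25% → €3.03065
Craft lager (4-pack) €16.14: alcoholic beverages → 12.25% → €1.97715
Sleeping bag €177.55: athletic equipment, €175.00 or more → 6.25% → €11.096875
Unrounded tax sum = €27.25325 → €27.25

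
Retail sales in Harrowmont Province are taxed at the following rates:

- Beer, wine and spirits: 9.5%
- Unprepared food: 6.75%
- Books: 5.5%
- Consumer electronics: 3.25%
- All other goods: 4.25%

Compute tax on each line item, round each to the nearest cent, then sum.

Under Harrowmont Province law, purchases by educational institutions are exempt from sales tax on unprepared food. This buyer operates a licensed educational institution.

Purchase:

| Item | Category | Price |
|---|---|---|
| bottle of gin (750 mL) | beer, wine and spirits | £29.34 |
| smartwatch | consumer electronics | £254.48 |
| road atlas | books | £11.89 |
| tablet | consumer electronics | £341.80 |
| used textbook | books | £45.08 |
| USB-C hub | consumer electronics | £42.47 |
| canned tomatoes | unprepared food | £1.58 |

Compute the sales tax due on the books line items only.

Road atlas £11.89: books → 5.5% → £0.65
Used textbook £45.08: books → 5.5% → £2.48
Tax on books = £0.65 + £2.48 = £3.13

£3.13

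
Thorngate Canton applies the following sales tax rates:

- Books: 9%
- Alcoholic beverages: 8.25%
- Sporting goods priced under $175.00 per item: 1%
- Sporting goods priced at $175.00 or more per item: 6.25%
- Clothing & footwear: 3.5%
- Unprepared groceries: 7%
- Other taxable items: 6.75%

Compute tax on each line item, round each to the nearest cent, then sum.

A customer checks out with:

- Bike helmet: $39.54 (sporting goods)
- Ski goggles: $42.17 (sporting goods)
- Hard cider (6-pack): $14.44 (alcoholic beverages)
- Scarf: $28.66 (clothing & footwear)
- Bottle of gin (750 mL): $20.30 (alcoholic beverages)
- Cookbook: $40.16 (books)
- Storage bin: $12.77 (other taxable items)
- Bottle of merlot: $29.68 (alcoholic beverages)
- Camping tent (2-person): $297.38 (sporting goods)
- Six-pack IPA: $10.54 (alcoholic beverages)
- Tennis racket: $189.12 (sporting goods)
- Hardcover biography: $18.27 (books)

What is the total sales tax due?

Bike helmet $39.54: sporting goods, under $175.00 → 1% → $0.40
Ski goggles $42.17: sporting goods, under $175.00 → 1% → $0.42
Hard cider (6-pack) $14.44: alcoholic beverages → 8.25% → $1.19
Scarf $28.66: clothing & footwear → 3.5% → $1.00
Bottle of gin (750 mL) $20.30: alcoholic beverages → 8.25% → $1.67
Cookbook $40.16: books → 9% → $3.61
Storage bin $12.77: other taxable items → 6.75% → $0.86
Bottle of merlot $29.68: alcoholic beverages → 8.25% → $2.45
Camping tent (2-person) $297.38: sporting goods, $175.00 or more → 6.25% → $18.59
Six-pack IPA $10.54: alcoholic beverages → 8.25% → $0.87
Tennis racket $189.12: sporting goods, $175.00 or more → 6.25% → $11.82
Hardcover biography $18.27: books → 9% → $1.64
Total tax = $0.40 + $0.42 + $1.19 + $1.00 + $1.67 + $3.61 + $0.86 + $2.45 + $18.59 + $0.87 + $11.82 + $1.64 = $44.52

$44.52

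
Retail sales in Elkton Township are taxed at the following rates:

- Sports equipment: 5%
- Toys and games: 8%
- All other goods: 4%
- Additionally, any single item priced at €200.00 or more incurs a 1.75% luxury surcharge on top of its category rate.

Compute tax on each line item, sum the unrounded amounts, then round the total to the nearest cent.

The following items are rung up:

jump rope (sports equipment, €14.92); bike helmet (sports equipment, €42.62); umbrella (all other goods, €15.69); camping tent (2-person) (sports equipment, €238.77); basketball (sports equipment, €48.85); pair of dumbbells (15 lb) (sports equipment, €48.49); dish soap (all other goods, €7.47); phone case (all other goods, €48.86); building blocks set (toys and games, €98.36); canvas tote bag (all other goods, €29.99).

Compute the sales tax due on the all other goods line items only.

€4.08

Umbrella €15.69: all other goods → 4% → €0.6276
Dish soap €7.47: all other goods → 4% → €0.2988
Phone case €48.86: all other goods → 4% → €1.9544
Canvas tote bag €29.99: all other goods → 4% → €1.1996
Tax on all other goods: unrounded sum = €4.0804 → €4.08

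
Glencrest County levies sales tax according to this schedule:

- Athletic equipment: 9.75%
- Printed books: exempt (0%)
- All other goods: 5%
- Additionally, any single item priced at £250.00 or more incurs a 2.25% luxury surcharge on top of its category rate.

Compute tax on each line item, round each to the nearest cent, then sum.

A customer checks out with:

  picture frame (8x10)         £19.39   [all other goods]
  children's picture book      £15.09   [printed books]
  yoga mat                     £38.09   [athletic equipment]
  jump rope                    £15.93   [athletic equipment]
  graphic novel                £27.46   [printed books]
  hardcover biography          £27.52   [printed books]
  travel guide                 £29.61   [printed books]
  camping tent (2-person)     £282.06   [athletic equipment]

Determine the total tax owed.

£40.08

Picture frame (8x10) £19.39: all other goods → 5% → £0.97
Children's picture book £15.09: printed books → 0% → £0.00
Yoga mat £38.09: athletic equipment → 9.75% → £3.71
Jump rope £15.93: athletic equipment → 9.75% → £1.55
Graphic novel £27.46: printed books → 0% → £0.00
Hardcover biography £27.52: printed books → 0% → £0.00
Travel guide £29.61: printed books → 0% → £0.00
Camping tent (2-person) £282.06: athletic equipment → 9.75% + 2.25% surcharge = 12% → £33.85
Total tax = £0.97 + £3.71 + £1.55 + £33.85 = £40.08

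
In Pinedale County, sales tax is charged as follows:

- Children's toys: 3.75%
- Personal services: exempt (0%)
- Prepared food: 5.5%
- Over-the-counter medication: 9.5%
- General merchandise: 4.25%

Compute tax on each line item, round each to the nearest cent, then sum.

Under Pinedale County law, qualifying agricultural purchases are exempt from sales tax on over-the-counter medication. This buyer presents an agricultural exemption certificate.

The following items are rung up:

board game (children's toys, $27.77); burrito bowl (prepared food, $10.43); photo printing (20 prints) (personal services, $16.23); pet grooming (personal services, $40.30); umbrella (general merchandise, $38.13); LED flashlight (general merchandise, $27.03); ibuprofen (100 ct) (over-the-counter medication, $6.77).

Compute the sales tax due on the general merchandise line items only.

Umbrella $38.13: general merchandise → 4.25% → $1.62
LED flashlight $27.03: general merchandise → 4.25% → $1.15
Tax on general merchandise = $1.62 + $1.15 = $2.77

$2.77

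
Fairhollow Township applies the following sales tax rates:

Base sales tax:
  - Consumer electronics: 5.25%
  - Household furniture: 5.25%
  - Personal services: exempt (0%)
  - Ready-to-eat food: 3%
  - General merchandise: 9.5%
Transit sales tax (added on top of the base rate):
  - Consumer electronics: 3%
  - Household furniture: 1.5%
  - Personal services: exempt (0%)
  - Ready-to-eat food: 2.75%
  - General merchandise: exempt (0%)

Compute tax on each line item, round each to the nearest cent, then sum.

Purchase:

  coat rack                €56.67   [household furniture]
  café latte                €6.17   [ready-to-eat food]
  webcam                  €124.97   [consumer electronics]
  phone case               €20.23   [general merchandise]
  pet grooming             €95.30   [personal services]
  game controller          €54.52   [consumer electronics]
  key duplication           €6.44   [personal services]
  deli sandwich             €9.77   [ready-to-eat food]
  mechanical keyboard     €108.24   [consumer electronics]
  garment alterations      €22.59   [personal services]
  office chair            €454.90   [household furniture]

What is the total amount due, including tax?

€1020.91

Coat rack €56.67: household furniture → 5.25% + 1.5% transit = 6.75% → €3.83
Café latte €6.17: ready-to-eat food → 3% + 2.75% transit = 5.75% → €0.35
Webcam €124.97: consumer electronics → 5.25% + 3% transit = 8.25% → €10.31
Phone case €20.23: general merchandise → 9.5% + 0% transit = 9.5% → €1.92
Pet grooming €95.30: personal services → 0% + 0% transit = 0% → €0.00
Game controller €54.52: consumer electronics → 5.25% + 3% transit = 8.25% → €4.50
Key duplication €6.44: personal services → 0% + 0% transit = 0% → €0.00
Deli sandwich €9.77: ready-to-eat food → 3% + 2.75% transit = 5.75% → €0.56
Mechanical keyboard €108.24: consumer electronics → 5.25% + 3% transit = 8.25% → €8.93
Garment alterations €22.59: personal services → 0% + 0% transit = 0% → €0.00
Office chair €454.90: household furniture → 5.25% + 1.5% transit = 6.75% → €30.71
Subtotal = €959.80; tax = €61.11; total due = €1020.91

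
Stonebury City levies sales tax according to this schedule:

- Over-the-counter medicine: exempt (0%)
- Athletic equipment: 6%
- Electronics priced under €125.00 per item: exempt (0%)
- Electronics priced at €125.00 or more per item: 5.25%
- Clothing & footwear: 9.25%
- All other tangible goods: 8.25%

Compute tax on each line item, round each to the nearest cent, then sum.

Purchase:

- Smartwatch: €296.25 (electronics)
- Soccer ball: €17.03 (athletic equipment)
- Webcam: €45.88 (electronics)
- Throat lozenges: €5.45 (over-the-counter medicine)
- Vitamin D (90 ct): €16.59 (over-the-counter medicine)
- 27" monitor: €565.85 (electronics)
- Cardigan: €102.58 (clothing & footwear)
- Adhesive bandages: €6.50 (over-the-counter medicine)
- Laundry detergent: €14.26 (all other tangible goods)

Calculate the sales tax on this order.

Smartwatch €296.25: electronics, €125.00 or more → 5.25% → €15.55
Soccer ball €17.03: athletic equipment → 6% → €1.02
Webcam €45.88: electronics, under €125.00 → 0% → €0.00
Throat lozenges €5.45: over-the-counter medicine → 0% → €0.00
Vitamin D (90 ct) €16.59: over-the-counter medicine → 0% → €0.00
27" monitor €565.85: electronics, €125.00 or more → 5.25% → €29.71
Cardigan €102.58: clothing & footwear → 9.25% → €9.49
Adhesive bandages €6.50: over-the-counter medicine → 0% → €0.00
Laundry detergent €14.26: all other tangible goods → 8.25% → €1.18
Total tax = €15.55 + €1.02 + €29.71 + €9.49 + €1.18 = €56.95

€56.95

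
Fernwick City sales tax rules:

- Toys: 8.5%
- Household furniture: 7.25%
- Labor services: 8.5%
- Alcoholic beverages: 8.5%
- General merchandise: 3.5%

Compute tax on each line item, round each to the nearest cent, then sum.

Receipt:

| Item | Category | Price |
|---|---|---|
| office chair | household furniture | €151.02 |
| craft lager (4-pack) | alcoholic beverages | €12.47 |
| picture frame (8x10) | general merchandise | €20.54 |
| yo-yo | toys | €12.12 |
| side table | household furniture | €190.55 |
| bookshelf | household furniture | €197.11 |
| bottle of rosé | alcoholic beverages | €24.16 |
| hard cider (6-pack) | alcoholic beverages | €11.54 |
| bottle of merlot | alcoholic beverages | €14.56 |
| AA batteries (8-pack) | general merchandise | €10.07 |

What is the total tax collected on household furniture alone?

€39.05

Office chair €151.02: household furniture → 7.25% → €10.95
Side table €190.55: household furniture → 7.25% → €13.81
Bookshelf €197.11: household furniture → 7.25% → €14.29
Tax on household furniture = €10.95 + €13.81 + €14.29 = €39.05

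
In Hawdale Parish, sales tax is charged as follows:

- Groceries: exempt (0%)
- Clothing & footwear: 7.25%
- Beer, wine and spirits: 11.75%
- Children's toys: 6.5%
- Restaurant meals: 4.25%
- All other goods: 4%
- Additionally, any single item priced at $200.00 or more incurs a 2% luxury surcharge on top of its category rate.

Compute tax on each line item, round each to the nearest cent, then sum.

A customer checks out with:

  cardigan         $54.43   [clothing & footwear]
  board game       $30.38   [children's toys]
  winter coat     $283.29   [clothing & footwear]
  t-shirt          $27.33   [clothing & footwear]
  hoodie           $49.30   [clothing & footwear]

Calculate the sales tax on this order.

$37.67

Cardigan $54.43: clothing & footwear → 7.25% → $3.95
Board game $30.38: children's toys → 6.5% → $1.97
Winter coat $283.29: clothing & footwear → 7.25% + 2% surcharge = 9.25% → $26.20
T-shirt $27.33: clothing & footwear → 7.25% → $1.98
Hoodie $49.30: clothing & footwear → 7.25% → $3.57
Total tax = $3.95 + $1.97 + $26.20 + $1.98 + $3.57 = $37.67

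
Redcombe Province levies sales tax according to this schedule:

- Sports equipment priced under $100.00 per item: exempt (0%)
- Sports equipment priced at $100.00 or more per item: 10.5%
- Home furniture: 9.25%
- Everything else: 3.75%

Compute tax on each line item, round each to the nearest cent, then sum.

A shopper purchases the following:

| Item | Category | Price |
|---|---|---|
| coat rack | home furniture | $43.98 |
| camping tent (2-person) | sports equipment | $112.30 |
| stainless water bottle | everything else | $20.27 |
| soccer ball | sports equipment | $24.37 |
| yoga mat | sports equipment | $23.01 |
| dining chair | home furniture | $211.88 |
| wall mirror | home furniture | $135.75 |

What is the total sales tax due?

$48.78

Coat rack $43.98: home furniture → 9.25% → $4.07
Camping tent (2-person) $112.30: sports equipment, $100.00 or more → 10.5% → $11.79
Stainless water bottle $20.27: everything else → 3.75% → $0.76
Soccer ball $24.37: sports equipment, under $100.00 → 0% → $0.00
Yoga mat $23.01: sports equipment, under $100.00 → 0% → $0.00
Dining chair $211.88: home furniture → 9.25% → $19.60
Wall mirror $135.75: home furniture → 9.25% → $12.56
Total tax = $4.07 + $11.79 + $0.76 + $19.60 + $12.56 = $48.78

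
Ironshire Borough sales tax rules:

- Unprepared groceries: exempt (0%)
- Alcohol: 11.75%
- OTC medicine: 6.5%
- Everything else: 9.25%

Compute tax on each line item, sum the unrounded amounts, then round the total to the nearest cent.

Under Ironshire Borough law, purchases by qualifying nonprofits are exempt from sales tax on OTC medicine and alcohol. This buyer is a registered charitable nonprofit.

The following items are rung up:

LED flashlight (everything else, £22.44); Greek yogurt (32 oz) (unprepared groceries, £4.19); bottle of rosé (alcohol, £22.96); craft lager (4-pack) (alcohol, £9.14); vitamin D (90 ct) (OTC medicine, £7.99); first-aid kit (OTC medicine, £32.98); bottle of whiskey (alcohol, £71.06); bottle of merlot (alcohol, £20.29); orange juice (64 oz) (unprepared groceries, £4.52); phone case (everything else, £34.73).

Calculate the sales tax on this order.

LED flashlight £22.44: everything else → 9.25% → £2.0757
Greek yogurt (32 oz) £4.19: unprepared groceries → 0% → £0.00
Bottle of rosé £22.96: alcohol, buyer-exempt → 0% → £0.00
Craft lager (4-pack) £9.14: alcohol, buyer-exempt → 0% → £0.00
Vitamin D (90 ct) £7.99: OTC medicine, buyer-exempt → 0% → £0.00
First-aid kit £32.98: OTC medicine, buyer-exempt → 0% → £0.00
Bottle of whiskey £71.06: alcohol, buyer-exempt → 0% → £0.00
Bottle of merlot £20.29: alcohol, buyer-exempt → 0% → £0.00
Orange juice (64 oz) £4.52: unprepared groceries → 0% → £0.00
Phone case £34.73: everything else → 9.25% → £3.212525
Unrounded tax sum = £5.288225 → £5.29

£5.29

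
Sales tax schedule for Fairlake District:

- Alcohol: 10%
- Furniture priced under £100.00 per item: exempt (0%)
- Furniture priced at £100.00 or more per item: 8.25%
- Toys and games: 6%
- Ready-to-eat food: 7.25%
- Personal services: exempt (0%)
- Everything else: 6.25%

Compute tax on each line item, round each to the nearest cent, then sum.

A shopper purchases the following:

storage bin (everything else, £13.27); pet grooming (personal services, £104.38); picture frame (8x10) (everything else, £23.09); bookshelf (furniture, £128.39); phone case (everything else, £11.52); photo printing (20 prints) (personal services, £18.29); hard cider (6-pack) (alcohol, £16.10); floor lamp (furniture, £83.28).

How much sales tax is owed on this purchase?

£15.19

Storage bin £13.27: everything else → 6.25% → £0.83
Pet grooming £104.38: personal services → 0% → £0.00
Picture frame (8x10) £23.09: everything else → 6.25% → £1.44
Bookshelf £128.39: furniture, £100.00 or more → 8.25% → £10.59
Phone case £11.52: everything else → 6.25% → £0.72
Photo printing (20 prints) £18.29: personal services → 0% → £0.00
Hard cider (6-pack) £16.10: alcohol → 10% → £1.61
Floor lamp £83.28: furniture, under £100.00 → 0% → £0.00
Total tax = £0.83 + £1.44 + £10.59 + £0.72 + £1.61 = £15.19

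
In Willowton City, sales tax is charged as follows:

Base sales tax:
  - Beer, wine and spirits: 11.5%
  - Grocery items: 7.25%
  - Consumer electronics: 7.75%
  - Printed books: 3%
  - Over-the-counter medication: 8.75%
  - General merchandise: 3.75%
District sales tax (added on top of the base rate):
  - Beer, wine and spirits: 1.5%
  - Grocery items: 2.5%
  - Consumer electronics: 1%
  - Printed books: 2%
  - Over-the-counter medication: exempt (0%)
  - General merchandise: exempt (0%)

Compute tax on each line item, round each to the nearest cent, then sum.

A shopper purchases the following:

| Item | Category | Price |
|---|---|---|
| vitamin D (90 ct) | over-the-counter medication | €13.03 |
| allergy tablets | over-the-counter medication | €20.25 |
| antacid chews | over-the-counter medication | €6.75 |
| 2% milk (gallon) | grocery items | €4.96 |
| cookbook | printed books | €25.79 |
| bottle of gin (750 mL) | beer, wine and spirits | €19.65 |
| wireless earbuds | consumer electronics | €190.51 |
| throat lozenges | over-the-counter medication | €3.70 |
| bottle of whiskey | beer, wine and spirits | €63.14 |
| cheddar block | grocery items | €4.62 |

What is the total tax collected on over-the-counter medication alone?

Vitamin D (90 ct) €13.03: over-the-counter medication → 8.75% + 0% district = 8.75% → €1.14
Allergy tablets €20.25: over-the-counter medication → 8.75% + 0% district = 8.75% → €1.77
Antacid chews €6.75: over-the-counter medication → 8.75% + 0% district = 8.75% → €0.59
Throat lozenges €3.70: over-the-counter medication → 8.75% + 0% district = 8.75% → €0.32
Tax on over-the-counter medication = €1.14 + €1.77 + €0.59 + €0.32 = €3.82

€3.82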